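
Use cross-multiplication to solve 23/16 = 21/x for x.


Cross multiply: 23 × x = 16 × 21
23x = 336
x = 336 / 23
= 14.61

14.61


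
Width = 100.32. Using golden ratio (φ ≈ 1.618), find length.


φ = (1 + √5) / 2 ≈ 1.618
Length = width × φ = 100.32 × 1.618 = 162.31776
≈ 162.32

162.32


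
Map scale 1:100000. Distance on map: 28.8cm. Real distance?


Real distance = map distance × scale
= 28.8cm × 100000
= 2880000 cm = 28800.0 m
= 28.800 km

28.800 km


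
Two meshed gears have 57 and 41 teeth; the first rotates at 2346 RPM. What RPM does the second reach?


Gear ratio = 57:41 = 57:41
RPM_B = RPM_A × (teeth_A / teeth_B)
= 2346 × (57/41)
= 3261.5 RPM

3261.5 RPM


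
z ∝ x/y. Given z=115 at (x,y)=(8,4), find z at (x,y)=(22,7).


z = k·x/y
Solve for k using the known point: k = z·y/x = 115×4/8 = 460/8 = 57.5000
Now evaluate at x=22, y=7:
z = k × 22 / 7 = (460 × 22) / (8 × 7) = 10120/56
≈ 180.7143

180.7143


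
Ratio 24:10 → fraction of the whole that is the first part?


Total parts = 24 + 10 = 34
First part: 24/34 = 12/17
= 12/17

12/17


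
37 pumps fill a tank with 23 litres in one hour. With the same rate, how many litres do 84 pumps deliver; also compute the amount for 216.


Direct proportion: y/x = constant
k = 23/37 ≈ 0.6216
y at x=84: k × 84 = 23 × 84 / 37 = 1932/37 ≈ 52.22
y at x=216: k × 216 = 23 × 216 / 37 = 4968/37 ≈ 134.27
= 52.22 and 134.27

52.22 and 134.27


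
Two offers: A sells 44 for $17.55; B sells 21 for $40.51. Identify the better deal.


Deal A: $17.55/44 = $0.3989/unit
Deal B: $40.51/21 = $1.9290/unit
A is cheaper per unit
= Deal A

Deal A


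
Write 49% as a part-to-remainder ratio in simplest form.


49% means 49 parts out of 100; remainder = 51
Part : remainder = 49:51
GCD = 1
= 49:51

49:51


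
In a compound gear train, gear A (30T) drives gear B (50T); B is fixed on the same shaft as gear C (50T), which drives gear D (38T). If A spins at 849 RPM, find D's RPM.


Stage 1: RPM_B = RPM_A × t_A/t_B = 849 × 30/50 = 25470/50 = 509.40
B and C share a shaft → RPM_C = RPM_B
Stage 2: RPM_D = RPM_C × t_C/t_D = RPM_A × (t_A×t_C)/(t_B×t_D)
Overall ratio = (30×50)/(50×38) = 1500/1900
RPM_D = 849 × 1500/1900 = 1273500/1900
≈ 670.26 RPM

670.26 RPM


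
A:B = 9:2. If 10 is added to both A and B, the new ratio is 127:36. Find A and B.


Let A = 9k, B = 2k.
(9k + 10) / (2k + 10) = 127/36
Cross-multiply: 36(9k + 10) = 127(2k + 10)
324k + 360 = 254k + 1270
324k - 254k = 1270 - 360
70k = 910
k = 910/70 = 13
A = 9×13 = 117, B = 2×13 = 26
= A = 117, B = 26

A = 117, B = 26


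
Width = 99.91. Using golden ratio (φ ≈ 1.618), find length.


φ = (1 + √5) / 2 ≈ 1.618
Length = width × φ = 99.91 × 1.618 = 161.65438
≈ 161.65

161.65


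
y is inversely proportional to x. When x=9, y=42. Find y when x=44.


Inverse proportion: x × y = constant
k = 9 × 42 = 378
y₂ = k / 44 = 378 / 44
= 8.59

8.59


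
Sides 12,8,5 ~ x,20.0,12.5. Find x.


Scale factor = 20.0/8 = 2.5
Missing side = 12 × 2.5
= 30.0

30.0


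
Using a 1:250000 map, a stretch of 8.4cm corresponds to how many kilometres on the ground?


Real distance = map distance × scale
= 8.4cm × 250000
= 2100000 cm = 21000.0 m
= 21.000 km

21.000 km


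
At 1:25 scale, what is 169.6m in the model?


Model size = real / scale
= 169.6 / 25
= 6.7840 m

6.7840 m


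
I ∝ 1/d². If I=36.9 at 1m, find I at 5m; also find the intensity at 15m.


I₁d₁² = I₂d₂²
I at 5m = 36.9 × (1/5)² = 36.9 × 1/25 = 36.9/25 = 1.4760
I at 15m = 36.9 × (1/15)² = 36.9 × 1/225 = 36.9/225 = 0.1640
= 1.4760 and 0.1640

1.4760 and 0.1640


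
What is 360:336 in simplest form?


GCD(360, 336) = 24
360/24 : 336/24
= 15:14

15:14


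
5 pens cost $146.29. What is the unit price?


Unit rate = total / quantity
= 146.29 / 5
= $29.26 per unit

$29.26 per unit


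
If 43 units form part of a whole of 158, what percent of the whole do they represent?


Percentage = (part / whole) × 100
= (43 / 158) × 100
≈ 27.22%

27.22%


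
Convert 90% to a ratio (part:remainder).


90% means 90 parts out of 100; remainder = 10
Part : remainder = 90:10
GCD = 10
= 9:1

9:1


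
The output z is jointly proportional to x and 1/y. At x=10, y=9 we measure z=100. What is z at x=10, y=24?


z = k·x/y
Solve for k using the known point: k = z·y/x = 100×9/10 = 900/10 = 90.0000
Now evaluate at x=10, y=24:
z = k × 10 / 24 = (900 × 10) / (10 × 24) = 9000/240
= 37.5000

37.5000


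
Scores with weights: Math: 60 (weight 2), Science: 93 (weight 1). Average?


Numerator = 60×2 + 93×1
= 120 + 93
= 213
Total weight = 3
Weighted avg = 213/3
= 71.00

71.00


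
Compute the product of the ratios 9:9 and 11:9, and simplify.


Compound ratio = (9×11) : (9×9)
= 99:81
GCD = 9
= 11:9

11:9


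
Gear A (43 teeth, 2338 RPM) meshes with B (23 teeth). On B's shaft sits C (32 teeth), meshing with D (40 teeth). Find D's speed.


Stage 1: RPM_B = RPM_A × t_A/t_B = 2338 × 43/23 = 100534/23 ≈ 4371.04
B and C share a shaft → RPM_C = RPM_B
Stage 2: RPM_D = RPM_C × t_C/t_D = RPM_A × (t_A×t_C)/(t_B×t_D)
Overall ratio = (43×32)/(23×40) = 1376/920
RPM_D = 2338 × 1376/920 = 3217088/920
≈ 3496.83 RPM

3496.83 RPM


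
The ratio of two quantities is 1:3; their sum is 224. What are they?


Let A = 1k, B = 3k.
1k + 3k = 224
4k = 224 → k = 224/4 = 56
A = 1×56 = 56, B = 3×56 = 168
= A = 56, B = 168

A = 56, B = 168


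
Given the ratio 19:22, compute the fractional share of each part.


Total parts = 19 + 22 = 41
First part: 19/41 = 19/41
Second part: 22/41 = 22/41
= 19/41 and 22/41

19/41 and 22/41


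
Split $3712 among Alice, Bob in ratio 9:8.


Total parts = 9 + 8 = 17
Alice: 3712 × 9/17 = 1965.18
Bob: 3712 × 8/17 = 1746.82
= Alice: $1965.18, Bob: $1746.82

Alice: $1965.18, Bob: $1746.82


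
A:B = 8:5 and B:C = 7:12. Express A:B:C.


Match B: multiply A:B by 7 → 56:35
Multiply B:C by 5 → 35:60
Combined: 56:35:60
GCD = 1
= 56:35:60

56:35:60


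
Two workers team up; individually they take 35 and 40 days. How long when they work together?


Rate of A = 1/35 per day
Rate of B = 1/40 per day
Combined rate = 1/35 + 1/40 = 75/1400 ≈ 0.0536 per day
Days = 1 / combined rate = 1400/75
≈ 18.67 days

18.67 days


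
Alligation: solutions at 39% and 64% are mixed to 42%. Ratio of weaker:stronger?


Let x parts of 39% mix with y parts of 64%.
39x + 64y = 42(x + y)
39x + 64y = 42x + 42y
x(39 - 42) = y(42 - 64)
x/y = (64 - 42)/(42 - 39) = 22/3
Simplify: 22:3
= 22:3

22:3


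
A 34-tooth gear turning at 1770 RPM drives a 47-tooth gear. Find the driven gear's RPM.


Gear ratio = 34:47 = 34:47
RPM_B = RPM_A × (teeth_A / teeth_B)
= 1770 × (34/47)
= 1280.4 RPM

1280.4 RPM


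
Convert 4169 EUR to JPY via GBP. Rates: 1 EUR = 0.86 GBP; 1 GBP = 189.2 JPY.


Step 1: 4169 EUR × 0.86 = 3585.34 GBP
Step 2: 3585.34 GBP × 189.2 = 678346.33 JPY
Implied rate EUR→JPY = 0.86 × 189.2 = 162.7120
= 678346.33 JPY

678346.33 JPY


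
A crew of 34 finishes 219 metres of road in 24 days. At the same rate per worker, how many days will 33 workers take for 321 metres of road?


Days ∝ work / workers, so d₂ = d₁ × (m₁/m₂) × (w₂/w₁)
Workers factor (inverse): 34/33 ≈ 1.0303
Work factor (direct): 321/219 ≈ 1.4658
d₂ = 24 × 34/33 × 321/219 = (24 × 34 × 321) / (33 × 219) = 261936/7227
≈ 36.24 days

36.24 days


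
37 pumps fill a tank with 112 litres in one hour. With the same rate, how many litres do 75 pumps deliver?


Direct proportion: y/x = constant
k = 112/37 ≈ 3.0270
y₂ = k × 75 = 112 × 75 / 37 = 8400/37
≈ 227.03

227.03


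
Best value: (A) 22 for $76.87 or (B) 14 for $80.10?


Deal A: $76.87/22 = $3.4941/unit
Deal B: $80.10/14 = $5.7214/unit
A is cheaper per unit
= Deal A

Deal A


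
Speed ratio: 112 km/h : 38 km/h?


Ratio = 112:38
GCD = 2
Simplified = 56:19
Time ratio (same distance) = 19:56
Speed ratio = 56:19

56:19


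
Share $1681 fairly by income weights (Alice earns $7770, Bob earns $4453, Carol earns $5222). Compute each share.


Total income = 7770 + 4453 + 5222 = $17445
Alice: $1681 × 7770/17445 = $748.72
Bob: $1681 × 4453/17445 = $429.09
Carol: $1681 × 5222/17445 = $503.19
= Alice: $748.72, Bob: $429.09, Carol: $503.19

Alice: $748.72, Bob: $429.09, Carol: $503.19


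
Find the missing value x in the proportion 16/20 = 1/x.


Cross multiply: 16 × x = 20 × 1
16x = 20
x = 20 / 16
= 1.25

1.25


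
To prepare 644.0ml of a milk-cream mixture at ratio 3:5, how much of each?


Total parts = 3 + 5 = 8
milk: 644.0 × 3/8 = 241.5ml
cream: 644.0 × 5/8 = 402.5ml
= 241.5ml and 402.5ml

241.5ml and 402.5ml


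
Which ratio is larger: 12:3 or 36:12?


12/3 = 4.0000
36/12 = 3.0000
4.0000 > 3.0000, so 12:3 is greater
= 12:3

12:3


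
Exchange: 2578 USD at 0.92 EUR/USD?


Amount × rate = 2578 × 0.92
= 2371.76 EUR

2371.76 EUR


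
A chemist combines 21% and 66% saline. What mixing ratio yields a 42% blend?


Let x parts of 21% mix with y parts of 66%.
21x + 66y = 42(x + y)
21x + 66y = 42x + 42y
x(21 - 42) = y(42 - 66)
x/y = (66 - 42)/(42 - 21) = 24/21
Simplify: 8:7
= 8:7

8:7


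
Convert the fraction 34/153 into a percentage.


Percentage = (part / whole) × 100
= (34 / 153) × 100
≈ 22.22%

22.22%


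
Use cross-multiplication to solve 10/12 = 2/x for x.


Cross multiply: 10 × x = 12 × 2
10x = 24
x = 24 / 10
= 2.40

2.40


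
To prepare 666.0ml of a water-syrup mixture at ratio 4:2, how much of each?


Total parts = 4 + 2 = 6
water: 666.0 × 4/6 = 444.0ml
syrup: 666.0 × 2/6 = 222.0ml
= 444.0ml and 222.0ml

444.0ml and 222.0ml


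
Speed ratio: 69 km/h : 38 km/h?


Ratio = 69:38
GCD = 1
Simplified = 69:38
Time ratio (same distance) = 38:69
Speed ratio = 69:38

69:38


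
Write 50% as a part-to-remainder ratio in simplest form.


50% means 50 parts out of 100; remainder = 50
Part : remainder = 50:50
GCD = 50
= 1:1

1:1


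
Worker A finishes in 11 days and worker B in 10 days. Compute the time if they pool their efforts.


Rate of A = 1/11 per day
Rate of B = 1/10 per day
Combined rate = 1/11 + 1/10 = 21/110 ≈ 0.1909 per day
Days = 1 / combined rate = 110/21
≈ 5.24 days

5.24 days


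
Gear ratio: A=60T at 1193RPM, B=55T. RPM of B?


Gear ratio = 60:55 = 12:11
RPM_B = RPM_A × (teeth_A / teeth_B)
= 1193 × (60/55)
= 1301.5 RPM

1301.5 RPM


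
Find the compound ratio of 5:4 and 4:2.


Compound ratio = (5×4) : (4×2)
= 20:8
GCD = 4
= 5:2

5:2


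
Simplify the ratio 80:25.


GCD(80, 25) = 5
80/5 : 25/5
= 16:5

16:5


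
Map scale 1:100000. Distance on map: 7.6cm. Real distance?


Real distance = map distance × scale
= 7.6cm × 100000
= 760000 cm = 7600.0 m
= 7.600 km

7.600 km


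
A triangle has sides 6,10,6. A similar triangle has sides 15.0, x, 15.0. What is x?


Scale factor = 15.0/6 = 2.5
Missing side = 10 × 2.5
= 25.0

25.0


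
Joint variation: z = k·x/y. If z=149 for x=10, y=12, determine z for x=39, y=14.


z = k·x/y
Solve for k using the known point: k = z·y/x = 149×12/10 = 1788/10 = 178.8000
Now evaluate at x=39, y=14:
z = k × 39 / 14 = (1788 × 39) / (10 × 14) = 69732/140
≈ 498.0857

498.0857


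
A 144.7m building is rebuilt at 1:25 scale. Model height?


Model size = real / scale
= 144.7 / 25
= 5.7880 m

5.7880 m


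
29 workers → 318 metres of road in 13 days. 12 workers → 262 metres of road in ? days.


Days ∝ work / workers, so d₂ = d₁ × (m₁/m₂) × (w₂/w₁)
Workers factor (inverse): 29/12 ≈ 2.4167
Work factor (direct): 262/318 ≈ 0.8239
d₂ = 13 × 29/12 × 262/318 = (13 × 29 × 262) / (12 × 318) = 98774/3816
≈ 25.88 days

25.88 days


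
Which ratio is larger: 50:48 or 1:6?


50/48 = 1.0417
1/6 = 0.1667
1.0417 > 0.1667, so 50:48 is greater
= 50:48

50:48


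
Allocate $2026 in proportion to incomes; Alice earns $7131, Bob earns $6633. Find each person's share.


Total income = 7131 + 6633 = $13764
Alice: $2026 × 7131/13764 = $1049.65
Bob: $2026 × 6633/13764 = $976.35
= Alice: $1049.65, Bob: $976.35

Alice: $1049.65, Bob: $976.35


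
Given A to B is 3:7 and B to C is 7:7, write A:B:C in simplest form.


Match B: multiply A:B by 7 → 21:49
Multiply B:C by 7 → 49:49
Combined: 21:49:49
GCD = 7
= 3:7:7

3:7:7


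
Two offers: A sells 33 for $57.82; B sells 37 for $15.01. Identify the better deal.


Deal A: $57.82/33 = $1.7521/unit
Deal B: $15.01/37 = $0.4057/unit
B is cheaper per unit
= Deal B

Deal B


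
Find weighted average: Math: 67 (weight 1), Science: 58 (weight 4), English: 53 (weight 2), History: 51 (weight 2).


Numerator = 67×1 + 58×4 + 53×2 + 51×2
= 67 + 232 + 106 + 102
= 507
Total weight = 9
Weighted avg = 507/9
= 56.33

56.33


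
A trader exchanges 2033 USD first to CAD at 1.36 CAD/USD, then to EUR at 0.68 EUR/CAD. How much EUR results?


Step 1: 2033 USD × 1.36 = 2764.88 CAD
Step 2: 2764.88 CAD × 0.68 = 1880.12 EUR
Implied rate USD→EUR = 1.36 × 0.68 = 0.9248
= 1880.12 EUR

1880.12 EUR


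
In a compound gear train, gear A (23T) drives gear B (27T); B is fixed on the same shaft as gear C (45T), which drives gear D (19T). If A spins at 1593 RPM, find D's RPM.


Stage 1: RPM_B = RPM_A × t_A/t_B = 1593 × 23/27 = 36639/27 = 1357.00
B and C share a shaft → RPM_C = RPM_B
Stage 2: RPM_D = RPM_C × t_C/t_D = RPM_A × (t_A×t_C)/(t_B×t_D)
Overall ratio = (23×45)/(27×19) = 1035/513
RPM_D = 1593 × 1035/513 = 1648755/513
≈ 3213.95 RPM

3213.95 RPM


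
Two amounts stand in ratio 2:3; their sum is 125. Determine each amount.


Let A = 2k, B = 3k.
2k + 3k = 125
5k = 125 → k = 125/5 = 25
A = 2×25 = 50, B = 3×25 = 75
= A = 50, B = 75

A = 50, B = 75


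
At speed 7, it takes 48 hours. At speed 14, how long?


Inverse proportion: x × y = constant
k = 7 × 48 = 336
y₂ = k / 14 = 336 / 14
= 24.00

24.00


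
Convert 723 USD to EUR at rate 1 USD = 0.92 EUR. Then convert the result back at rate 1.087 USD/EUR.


Amount × rate = 723 × 0.92 = 665.16 EUR
Round-trip: 665.16 × 1.087 = 723.03 USD
= 665.16 EUR, then 723.03 USD

665.16 EUR, then 723.03 USD


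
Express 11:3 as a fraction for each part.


Total parts = 11 + 3 = 14
First part: 11/14 = 11/14
Second part: 3/14 = 3/14
= 11/14 and 3/14

11/14 and 3/14


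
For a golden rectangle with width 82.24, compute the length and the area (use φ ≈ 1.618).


φ = (1 + √5) / 2 ≈ 1.618
Length = width × φ = 82.24 × 1.618 = 133.06432
≈ 133.06
Area = width × length = 82.24 × 133.06432 = 10943.2096768 ≈ 10943.21
= Length: 133.06, Area: 10943.21

Length: 133.06, Area: 10943.21


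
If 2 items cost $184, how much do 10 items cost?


Direct proportion: y/x = constant
k = 184/2 = 92.0000
y₂ = k × 10 = 184 × 10 / 2 = 1840/2
= 920.00

920.00


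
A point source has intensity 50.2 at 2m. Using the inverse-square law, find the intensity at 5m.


I₁d₁² = I₂d₂²
I₂ = I₁ × (d₁/d₂)²
= 50.2 × (2/5)²
= 50.2 × 4/25
= 200.8/25
= 8.0320

8.0320


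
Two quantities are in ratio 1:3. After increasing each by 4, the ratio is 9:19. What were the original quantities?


Let A = 1k, B = 3k.
(1k + 4) / (3k + 4) = 9/19
Cross-multiply: 19(1k + 4) = 9(3k + 4)
19k + 76 = 27k + 36
19k - 27k = 36 - 76
-8k = -40
k = -40/-8 = 5
A = 1×5 = 5, B = 3×5 = 15
= A = 5, B = 15

A = 5, B = 15


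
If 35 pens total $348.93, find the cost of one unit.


Unit rate = total / quantity
= 348.93 / 35
= $9.97 per unit

$9.97 per unit


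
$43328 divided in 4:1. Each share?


Total parts = 4 + 1 = 5
Part 1: 43328 × 4/5 = 34662.40
Part 2: 43328 × 1/5 = 8665.60
= Part 1: $34662.40, Part 2: $8665.60

Part 1: $34662.40, Part 2: $8665.60


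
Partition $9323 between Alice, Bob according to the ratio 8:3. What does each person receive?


Total parts = 8 + 3 = 11
Alice: 9323 × 8/11 = 6780.36
Bob: 9323 × 3/11 = 2542.64
= Alice: $6780.36, Bob: $2542.64

Alice: $6780.36, Bob: $2542.64


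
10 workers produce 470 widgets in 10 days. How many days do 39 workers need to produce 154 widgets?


Days ∝ work / workers, so d₂ = d₁ × (m₁/m₂) × (w₂/w₁)
Workers factor (inverse): 10/39 ≈ 0.2564
Work factor (direct): 154/470 ≈ 0.3277
d₂ = 10 × 10/39 × 154/470 = (10 × 10 × 154) / (39 × 470) = 15400/18330
≈ 0.84 days

0.84 days


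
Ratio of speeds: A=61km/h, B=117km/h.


Ratio = 61:117
GCD = 1
Simplified = 61:117
Time ratio (same distance) = 117:61
Speed ratio = 61:117

61:117


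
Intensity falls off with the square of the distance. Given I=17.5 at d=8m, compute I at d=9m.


I₁d₁² = I₂d₂²
I₂ = I₁ × (d₁/d₂)²
= 17.5 × (8/9)²
= 17.5 × 64/81
= 1120/81
≈ 13.8272

13.8272


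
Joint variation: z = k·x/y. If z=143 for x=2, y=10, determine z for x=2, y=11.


z = k·x/y
Solve for k using the known point: k = z·y/x = 143×10/2 = 1430/2 = 715.0000
Now evaluate at x=2, y=11:
z = k × 2 / 11 = (1430 × 2) / (2 × 11) = 2860/22
= 130.0000

130.0000


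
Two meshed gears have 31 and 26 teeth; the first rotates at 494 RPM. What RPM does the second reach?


Gear ratio = 31:26 = 31:26
RPM_B = RPM_A × (teeth_A / teeth_B)
= 494 × (31/26)
= 589.0 RPM

589.0 RPM


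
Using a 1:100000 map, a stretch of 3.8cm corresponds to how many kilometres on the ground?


Real distance = map distance × scale
= 3.8cm × 100000
= 380000 cm = 3800.0 m
= 3.800 km

3.800 km


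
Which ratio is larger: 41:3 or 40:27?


41/3 = 13.6667
40/27 = 1.4815
13.6667 > 1.4815, so 41:3 is greater
= 41:3

41:3


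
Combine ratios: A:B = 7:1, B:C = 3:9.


Match B: multiply A:B by 3 → 21:3
Multiply B:C by 1 → 3:9
Combined: 21:3:9
GCD = 3
= 7:1:3

7:1:3


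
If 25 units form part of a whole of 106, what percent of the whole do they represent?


Percentage = (part / whole) × 100
= (25 / 106) × 100
≈ 23.58%

23.58%


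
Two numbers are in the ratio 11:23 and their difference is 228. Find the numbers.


Let A = 11k, B = 23k.
23k - 11k = 228
12k = 228 → k = 228/12 = 19
A = 11×19 = 209, B = 23×19 = 437
= A = 209, B = 437

A = 209, B = 437


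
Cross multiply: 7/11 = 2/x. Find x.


Cross multiply: 7 × x = 11 × 2
7x = 22
x = 22 / 7
= 3.14

3.14


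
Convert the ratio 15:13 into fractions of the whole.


Total parts = 15 + 13 = 28
First part: 15/28 = 15/28
Second part: 13/28 = 13/28
= 15/28 and 13/28

15/28 and 13/28


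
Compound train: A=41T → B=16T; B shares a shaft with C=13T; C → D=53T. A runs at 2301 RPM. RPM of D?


Stage 1: RPM_B = RPM_A × t_A/t_B = 2301 × 41/16 = 94341/16 ≈ 5896.31
B and C share a shaft → RPM_C = RPM_B
Stage 2: RPM_D = RPM_C × t_C/t_D = RPM_A × (t_A×t_C)/(t_B×t_D)
Overall ratio = (41×13)/(16×53) = 533/848
RPM_D = 2301 × 533/848 = 1226433/848
≈ 1446.27 RPM

1446.27 RPM


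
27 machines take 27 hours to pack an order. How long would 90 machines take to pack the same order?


Inverse proportion: x × y = constant
k = 27 × 27 = 729
y₂ = k / 90 = 729 / 90
= 8.10

8.10


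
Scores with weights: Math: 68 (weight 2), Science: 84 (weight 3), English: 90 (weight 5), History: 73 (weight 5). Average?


Numerator = 68×2 + 84×3 + 90×5 + 73×5
= 136 + 252 + 450 + 365
= 1203
Total weight = 15
Weighted avg = 1203/15
= 80.20

80.20


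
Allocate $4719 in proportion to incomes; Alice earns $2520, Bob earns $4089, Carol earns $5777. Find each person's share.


Total income = 2520 + 4089 + 5777 = $12386
Alice: $4719 × 2520/12386 = $960.11
Bob: $4719 × 4089/12386 = $1557.89
Carol: $4719 × 5777/12386 = $2201.01
= Alice: $960.11, Bob: $1557.89, Carol: $2201.01

Alice: $960.11, Bob: $1557.89, Carol: $2201.01


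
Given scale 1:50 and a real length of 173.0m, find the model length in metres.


Model size = real / scale
= 173.0 / 50
= 3.4600 m

3.4600 m


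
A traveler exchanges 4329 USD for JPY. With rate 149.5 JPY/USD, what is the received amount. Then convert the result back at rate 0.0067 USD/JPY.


Amount × rate = 4329 × 149.5 = 647185.50 JPY
Round-trip: 647185.50 × 0.0067 = 4336.14 USD
= 647185.50 JPY, then 4336.14 USD

647185.50 JPY, then 4336.14 USD


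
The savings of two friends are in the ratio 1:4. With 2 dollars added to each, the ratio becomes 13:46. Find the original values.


Let A = 1k, B = 4k.
(1k + 2) / (4k + 2) = 13/46
Cross-multiply: 46(1k + 2) = 13(4k + 2)
46k + 92 = 52k + 26
46k - 52k = 26 - 92
-6k = -66
k = -66/-6 = 11
A = 1×11 = 11, B = 4×11 = 44
= A = 11, B = 44

A = 11, B = 44


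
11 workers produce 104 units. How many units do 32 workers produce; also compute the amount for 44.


Direct proportion: y/x = constant
k = 104/11 ≈ 9.4545
y at x=32: k × 32 = 104 × 32 / 11 = 3328/11 ≈ 302.55
y at x=44: k × 44 = 104 × 44 / 11 = 4576/11 = 416.00
= 302.55 and 416.00

302.55 and 416.00


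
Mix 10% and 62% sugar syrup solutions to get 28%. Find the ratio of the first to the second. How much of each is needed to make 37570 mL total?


Let x parts of 10% mix with y parts of 62%.
10x + 62y = 28(x + y)
10x + 62y = 28x + 28y
x(10 - 28) = y(28 - 62)
x/y = (62 - 28)/(28 - 10) = 34/18
Simplify: 17:9
Total parts = 26; one part = 37570/26 = 1445.00 mL
10% solution: 17×1445.00 = 24565.00 mL
62% solution: 9×1445.00 = 13005.00 mL
= ratio 17:9; 24565.00 mL and 13005.00 mL

ratio 17:9; 24565.00 mL and 13005.00 mL


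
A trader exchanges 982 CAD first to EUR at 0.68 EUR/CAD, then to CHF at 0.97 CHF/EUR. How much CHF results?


Step 1: 982 CAD × 0.68 = 667.76 EUR
Step 2: 667.76 EUR × 0.97 = 647.73 CHF
Implied rate CAD→CHF = 0.68 × 0.97 = 0.6596
= 647.73 CHF

647.73 CHF


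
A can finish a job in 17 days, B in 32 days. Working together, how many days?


Rate of A = 1/17 per day
Rate of B = 1/32 per day
Combined rate = 1/17 + 1/32 = 49/544 ≈ 0.0901 per day
Days = 1 / combined rate = 544/49
≈ 11.10 days

11.10 days


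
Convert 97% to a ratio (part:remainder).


97% means 97 parts out of 100; remainder = 3
Part : remainder = 97:3
GCD = 1
= 97:3

97:3


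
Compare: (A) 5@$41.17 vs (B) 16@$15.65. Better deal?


Deal A: $41.17/5 = $8.2340/unit
Deal B: $15.65/16 = $0.9781/unit
B is cheaper per unit
= Deal B

Deal B


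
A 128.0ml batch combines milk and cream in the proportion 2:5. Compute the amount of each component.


Total parts = 2 + 5 = 7
milk: 128.0 × 2/7 = 36.6ml
cream: 128.0 × 5/7 = 91.4ml
= 36.6ml and 91.4ml

36.6ml and 91.4ml


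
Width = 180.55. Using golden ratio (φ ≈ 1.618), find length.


φ = (1 + √5) / 2 ≈ 1.618
Length = width × φ = 180.55 × 1.618 = 292.1299
≈ 292.13

292.13


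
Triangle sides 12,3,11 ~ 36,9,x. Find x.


Scale factor = 36/12 = 3
Missing side = 11 × 3
= 33.0

33.0


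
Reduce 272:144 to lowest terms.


GCD(272, 144) = 16
272/16 : 144/16
= 17:9

17:9


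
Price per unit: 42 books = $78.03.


Unit rate = total / quantity
= 78.03 / 42
= $1.86 per unit

$1.86 per unit


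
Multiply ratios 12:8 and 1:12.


Compound ratio = (12×1) : (8×12)
= 12:96
GCD = 12
= 1:8

1:8


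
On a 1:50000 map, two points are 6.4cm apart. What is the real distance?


Real distance = map distance × scale
= 6.4cm × 50000
= 320000 cm = 3200.0 m
= 3.200 km

3.200 km


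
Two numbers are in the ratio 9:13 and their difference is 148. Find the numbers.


Let A = 9k, B = 13k.
13k - 9k = 148
4k = 148 → k = 148/4 = 37
A = 9×37 = 333, B = 13×37 = 481
= A = 333, B = 481

A = 333, B = 481


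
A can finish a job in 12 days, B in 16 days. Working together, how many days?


Rate of A = 1/12 per day
Rate of B = 1/16 per day
Combined rate = 1/12 + 1/16 = 28/192 ≈ 0.1458 per day
Days = 1 / combined rate = 192/28
≈ 6.86 days

6.86 days


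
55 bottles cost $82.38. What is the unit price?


Unit rate = total / quantity
= 82.38 / 55
= $1.50 per unit

$1.50 per unit


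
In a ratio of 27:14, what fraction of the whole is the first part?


Total parts = 27 + 14 = 41
First part: 27/41 = 27/41
= 27/41

27/41


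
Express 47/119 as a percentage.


Percentage = (part / whole) × 100
= (47 / 119) × 100
≈ 39.50%

39.50%


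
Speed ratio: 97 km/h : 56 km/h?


Ratio = 97:56
GCD = 1
Simplified = 97:56
Time ratio (same distance) = 56:97
Speed ratio = 97:56

97:56


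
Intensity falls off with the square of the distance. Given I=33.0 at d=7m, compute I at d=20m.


I₁d₁² = I₂d₂²
I₂ = I₁ × (d₁/d₂)²
= 33.0 × (7/20)²
= 33.0 × 49/400
= 1617/400
= 4.0425

4.0425


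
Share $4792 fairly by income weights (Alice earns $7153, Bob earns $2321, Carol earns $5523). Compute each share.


Total income = 7153 + 2321 + 5523 = $14997
Alice: $4792 × 7153/14997 = $2285.60
Bob: $4792 × 2321/14997 = $741.63
Carol: $4792 × 5523/14997 = $1764.77
= Alice: $2285.60, Bob: $741.63, Carol: $1764.77

Alice: $2285.60, Bob: $741.63, Carol: $1764.77


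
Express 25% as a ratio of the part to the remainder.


25% means 25 parts out of 100; remainder = 75
Part : remainder = 25:75
GCD = 25
= 1:3

1:3


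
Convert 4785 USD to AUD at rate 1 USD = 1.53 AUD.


Amount × rate = 4785 × 1.53
= 7321.05 AUD

7321.05 AUD


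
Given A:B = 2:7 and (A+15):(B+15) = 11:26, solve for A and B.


Let A = 2k, B = 7k.
(2k + 15) / (7k + 15) = 11/26
Cross-multiply: 26(2k + 15) = 11(7k + 15)
52k + 390 = 77k + 165
52k - 77k = 165 - 390
-25k = -225
k = -225/-25 = 9
A = 2×9 = 18, B = 7×9 = 63
= A = 18, B = 63

A = 18, B = 63


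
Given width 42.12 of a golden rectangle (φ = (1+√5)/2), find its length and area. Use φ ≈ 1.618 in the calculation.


φ = (1 + √5) / 2 ≈ 1.618
Length = width × φ = 42.12 × 1.618 = 68.15016
≈ 68.15
Area = width × length = 42.12 × 68.15016 = 2870.4847392 ≈ 2870.48
= Length: 68.15, Area: 2870.48

Length: 68.15, Area: 2870.48


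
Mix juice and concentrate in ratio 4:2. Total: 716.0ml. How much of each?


Total parts = 4 + 2 = 6
juice: 716.0 × 4/6 = 477.3ml
concentrate: 716.0 × 2/6 = 238.7ml
= 477.3ml and 238.7ml

477.3ml and 238.7ml


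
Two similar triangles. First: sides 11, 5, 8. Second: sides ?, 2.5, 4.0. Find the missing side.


Scale factor = 2.5/5 = 0.5
Missing side = 11 × 0.5
= 5.5

5.5


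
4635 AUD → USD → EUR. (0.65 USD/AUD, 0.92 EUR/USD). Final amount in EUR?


Step 1: 4635 AUD × 0.65 = 3012.75 USD
Step 2: 3012.75 USD × 0.92 = 2771.73 EUR
Implied rate AUD→EUR = 0.65 × 0.92 = 0.5980
= 2771.73 EUR

2771.73 EUR


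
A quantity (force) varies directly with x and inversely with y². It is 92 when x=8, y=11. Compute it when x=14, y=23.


z = k·x/y²
Solve for k using the known point: k = z·y²/x = 92×121/8 = 11132/8 = 1391.5000
Now evaluate at x=14, y=23:
z = k × 14 / 529 = (11132 × 14) / (8 × 529) = 155848/4232
≈ 36.8261

36.8261


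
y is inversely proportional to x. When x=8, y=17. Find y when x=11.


Inverse proportion: x × y = constant
k = 8 × 17 = 136
y₂ = k / 11 = 136 / 11
= 12.36

12.36


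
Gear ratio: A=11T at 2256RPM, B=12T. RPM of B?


Gear ratio = 11:12 = 11:12
RPM_B = RPM_A × (teeth_A / teeth_B)
= 2256 × (11/12)
= 2068.0 RPM

2068.0 RPM


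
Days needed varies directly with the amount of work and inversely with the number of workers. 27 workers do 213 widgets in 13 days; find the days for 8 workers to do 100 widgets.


Days ∝ work / workers, so d₂ = d₁ × (m₁/m₂) × (w₂/w₁)
Workers factor (inverse): 27/8 = 3.3750
Work factor (direct): 100/213 ≈ 0.4695
d₂ = 13 × 27/8 × 100/213 = (13 × 27 × 100) / (8 × 213) = 35100/1704
≈ 20.60 days

20.60 days


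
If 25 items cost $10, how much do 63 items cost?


Direct proportion: y/x = constant
k = 10/25 = 0.4000
y₂ = k × 63 = 10 × 63 / 25 = 630/25
= 25.20

25.20


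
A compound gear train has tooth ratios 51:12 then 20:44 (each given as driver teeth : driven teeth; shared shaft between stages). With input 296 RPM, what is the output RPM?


Stage 1: RPM_B = RPM_A × t_A/t_B = 296 × 51/12 = 15096/12 = 1258.00
B and C share a shaft → RPM_C = RPM_B
Stage 2: RPM_D = RPM_C × t_C/t_D = RPM_A × (t_A×t_C)/(t_B×t_D)
Overall ratio = (51×20)/(12×44) = 1020/528
RPM_D = 296 × 1020/528 = 301920/528
≈ 571.82 RPM

571.82 RPM


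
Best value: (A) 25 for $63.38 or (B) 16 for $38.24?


Deal A: $63.38/25 = $2.5352/unit
Deal B: $38.24/16 = $2.3900/unit
B is cheaper per unit
= Deal B

Deal B


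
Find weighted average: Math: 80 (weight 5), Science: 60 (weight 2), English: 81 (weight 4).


Numerator = 80×5 + 60×2 + 81×4
= 400 + 120 + 324
= 844
Total weight = 11
Weighted avg = 844/11
= 76.73

76.73


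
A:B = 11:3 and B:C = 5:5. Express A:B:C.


Match B: multiply A:B by 5 → 55:15
Multiply B:C by 3 → 15:15
Combined: 55:15:15
GCD = 5
= 11:3:3

11:3:3


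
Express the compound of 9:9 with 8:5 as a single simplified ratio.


Compound ratio = (9×8) : (9×5)
= 72:45
GCD = 9
= 8:5

8:5


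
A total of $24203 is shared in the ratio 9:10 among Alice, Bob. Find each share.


Total parts = 9 + 10 = 19
Alice: 24203 × 9/19 = 11464.58
Bob: 24203 × 10/19 = 12738.42
= Alice: $11464.58, Bob: $12738.42

Alice: $11464.58, Bob: $12738.42


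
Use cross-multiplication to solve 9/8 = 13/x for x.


Cross multiply: 9 × x = 8 × 13
9x = 104
x = 104 / 9
= 11.56

11.56


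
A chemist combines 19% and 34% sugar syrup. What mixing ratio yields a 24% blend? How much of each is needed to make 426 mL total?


Let x parts of 19% mix with y parts of 34%.
19x + 34y = 24(x + y)
19x + 34y = 24x + 24y
x(19 - 24) = y(24 - 34)
x/y = (34 - 24)/(24 - 19) = 10/5
Simplify: 2:1
Total parts = 3; one part = 426/3 = 142.00 mL
19% solution: 2×142.00 = 284.00 mL
34% solution: 1×142.00 = 142.00 mL
= ratio 2:1; 284.00 mL and 142.00 mL

ratio 2:1; 284.00 mL and 142.00 mL


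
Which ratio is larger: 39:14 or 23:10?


39/14 = 2.7857
23/10 = 2.3000
2.7857 > 2.3000, so 39:14 is greater
= 39:14

39:14


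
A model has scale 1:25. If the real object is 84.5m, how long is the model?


Model size = real / scale
= 84.5 / 25
= 3.3800 m

3.3800 m


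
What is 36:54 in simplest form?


GCD(36, 54) = 18
36/18 : 54/18
= 2:3

2:3


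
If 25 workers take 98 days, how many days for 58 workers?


Inverse proportion: x × y = constant
k = 25 × 98 = 2450
y₂ = k / 58 = 2450 / 58
= 42.24

42.24


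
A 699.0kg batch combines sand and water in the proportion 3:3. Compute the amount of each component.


Total parts = 3 + 3 = 6
sand: 699.0 × 3/6 = 349.5kg
water: 699.0 × 3/6 = 349.5kg
= 349.5kg and 349.5kg

349.5kg and 349.5kg


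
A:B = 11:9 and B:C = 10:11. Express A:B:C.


Match B: multiply A:B by 10 → 110:90
Multiply B:C by 9 → 90:99
Combined: 110:90:99
GCD = 1
= 110:90:99

110:90:99


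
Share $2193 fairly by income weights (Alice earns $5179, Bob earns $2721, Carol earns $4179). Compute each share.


Total income = 5179 + 2721 + 4179 = $12079
Alice: $2193 × 5179/12079 = $940.27
Bob: $2193 × 2721/12079 = $494.01
Carol: $2193 × 4179/12079 = $758.72
= Alice: $940.27, Bob: $494.01, Carol: $758.72

Alice: $940.27, Bob: $494.01, Carol: $758.72


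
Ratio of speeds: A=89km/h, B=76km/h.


Ratio = 89:76
GCD = 1
Simplified = 89:76
Time ratio (same distance) = 76:89
Speed ratio = 89:76

89:76


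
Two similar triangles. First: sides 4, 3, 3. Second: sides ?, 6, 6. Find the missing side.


Scale factor = 6/3 = 2
Missing side = 4 × 2
= 8.0

8.0


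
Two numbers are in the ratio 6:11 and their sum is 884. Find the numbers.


Let A = 6k, B = 11k.
6k + 11k = 884
17k = 884 → k = 884/17 = 52
A = 6×52 = 312, B = 11×52 = 572
= A = 312, B = 572

A = 312, B = 572


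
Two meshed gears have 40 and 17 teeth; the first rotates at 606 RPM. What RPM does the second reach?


Gear ratio = 40:17 = 40:17
RPM_B = RPM_A × (teeth_A / teeth_B)
= 606 × (40/17)
= 1425.9 RPM

1425.9 RPM


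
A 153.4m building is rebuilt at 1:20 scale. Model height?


Model size = real / scale
= 153.4 / 20
= 7.6700 m

7.6700 m


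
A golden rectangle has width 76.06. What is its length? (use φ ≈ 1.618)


φ = (1 + √5) / 2 ≈ 1.618
Length = width × φ = 76.06 × 1.618 = 123.06508
≈ 123.07

123.07


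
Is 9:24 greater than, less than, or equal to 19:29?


9/24 = 0.3750
19/29 = 0.6552
0.3750 < 0.6552, so 9:24 is less
= less than

less than


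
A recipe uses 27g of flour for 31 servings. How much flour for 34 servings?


Direct proportion: y/x = constant
k = 27/31 ≈ 0.8710
y₂ = k × 34 = 27 × 34 / 31 = 918/31
≈ 29.61

29.61


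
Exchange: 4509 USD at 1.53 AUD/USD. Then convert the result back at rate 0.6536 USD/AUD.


Amount × rate = 4509 × 1.53 = 6898.77 AUD
Round-trip: 6898.77 × 0.6536 = 4509.04 USD
= 6898.77 AUD, then 4509.04 USD

6898.77 AUD, then 4509.04 USD


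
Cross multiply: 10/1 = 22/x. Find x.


Cross multiply: 10 × x = 1 × 22
10x = 22
x = 22 / 10
= 2.20

2.20


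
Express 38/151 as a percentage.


Percentage = (part / whole) × 100
= (38 / 151) × 100
≈ 25.17%

25.17%


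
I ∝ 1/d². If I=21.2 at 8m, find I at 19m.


I₁d₁² = I₂d₂²
I₂ = I₁ × (d₁/d₂)²
= 21.2 × (8/19)²
= 21.2 × 64/361
= 1356.8/361
≈ 3.7584

3.7584


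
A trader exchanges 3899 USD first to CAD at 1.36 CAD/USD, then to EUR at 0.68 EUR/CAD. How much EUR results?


Step 1: 3899 USD × 1.36 = 5302.64 CAD
Step 2: 5302.64 CAD × 0.68 = 3605.80 EUR
Implied rate USD→EUR = 1.36 × 0.68 = 0.9248
= 3605.80 EUR

3605.80 EUR


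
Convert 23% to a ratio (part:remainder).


23% means 23 parts out of 100; remainder = 77
Part : remainder = 23:77
GCD = 1
= 23:77

23:77


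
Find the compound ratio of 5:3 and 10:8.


Compound ratio = (5×10) : (3×8)
= 50:24
GCD = 2
= 25:12

25:12


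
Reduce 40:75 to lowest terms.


GCD(40, 75) = 5
40/5 : 75/5
= 8:15

8:15


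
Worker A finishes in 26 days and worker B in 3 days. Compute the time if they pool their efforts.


Rate of A = 1/26 per day
Rate of B = 1/3 per day
Combined rate = 1/26 + 1/3 = 29/78 ≈ 0.3718 per day
Days = 1 / combined rate = 78/29
≈ 2.69 days

2.69 days


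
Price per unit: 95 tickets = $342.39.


Unit rate = total / quantity
= 342.39 / 95
= $3.60 per unit

$3.60 per unit


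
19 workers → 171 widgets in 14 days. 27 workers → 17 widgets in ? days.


Days ∝ work / workers, so d₂ = d₁ × (m₁/m₂) × (w₂/w₁)
Workers factor (inverse): 19/27 ≈ 0.7037
Work factor (direct): 17/171 ≈ 0.0994
d₂ = 14 × 19/27 × 17/171 = (14 × 19 × 17) / (27 × 171) = 4522/4617
≈ 0.98 days

0.98 days


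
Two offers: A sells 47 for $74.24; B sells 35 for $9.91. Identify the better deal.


Deal A: $74.24/47 = $1.5796/unit
Deal B: $9.91/35 = $0.2831/unit
B is cheaper per unit
= Deal B

Deal B


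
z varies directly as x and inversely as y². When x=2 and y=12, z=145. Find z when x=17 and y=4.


z = k·x/y²
Solve for k using the known point: k = z·y²/x = 145×144/2 = 20880/2 = 10440.0000
Now evaluate at x=17, y=4:
z = k × 17 / 16 = (20880 × 17) / (2 × 16) = 354960/32
= 11092.5000

11092.5000


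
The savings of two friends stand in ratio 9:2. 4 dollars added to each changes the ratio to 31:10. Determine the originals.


Let A = 9k, B = 2k.
(9k + 4) / (2k + 4) = 31/10
Cross-multiply: 10(9k + 4) = 31(2k + 4)
90k + 40 = 62k + 124
90k - 62k = 124 - 40
28k = 84
k = 84/28 = 3
A = 9×3 = 27, B = 2×3 = 6
= A = 27, B = 6

A = 27, B = 6


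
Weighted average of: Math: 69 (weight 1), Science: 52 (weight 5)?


Numerator = 69×1 + 52×5
= 69 + 260
= 329
Total weight = 6
Weighted avg = 329/6
= 54.83

54.83


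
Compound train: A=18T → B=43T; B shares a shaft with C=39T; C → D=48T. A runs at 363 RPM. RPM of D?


Stage 1: RPM_B = RPM_A × t_A/t_B = 363 × 18/43 = 6534/43 ≈ 151.95
B and C share a shaft → RPM_C = RPM_B
Stage 2: RPM_D = RPM_C × t_C/t_D = RPM_A × (t_A×t_C)/(t_B×t_D)
Overall ratio = (18×39)/(43×48) = 702/2064
RPM_D = 363 × 702/2064 = 254826/2064
≈ 123.46 RPM

123.46 RPM


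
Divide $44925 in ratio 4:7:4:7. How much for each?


Total parts = 4 + 7 + 4 + 7 = 22
Part 1: 44925 × 4/22 = 8168.18
Part 2: 44925 × 7/22 = 14294.32
Part 3: 44925 × 4/22 = 8168.18
Part 4: 44925 × 7/22 = 14294.32
= Part 1: $8168.18, Part 2: $14294.32, Part 3: $8168.18, Part 4: $14294.32

Part 1: $8168.18, Part 2: $14294.32, Part 3: $8168.18, Part 4: $14294.32


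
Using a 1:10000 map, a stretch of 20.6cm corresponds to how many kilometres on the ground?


Real distance = map distance × scale
= 20.6cm × 10000
= 206000 cm = 2060.0 m
= 2.060 km

2.060 km


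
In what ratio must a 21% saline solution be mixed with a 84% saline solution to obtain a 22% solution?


Let x parts of 21% mix with y parts of 84%.
21x + 84y = 22(x + y)
21x + 84y = 22x + 22y
x(21 - 22) = y(22 - 84)
x/y = (84 - 22)/(22 - 21) = 62/1
Simplify: 62:1
= 62:1

62:1


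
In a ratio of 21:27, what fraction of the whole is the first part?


Total parts = 21 + 27 = 48
First part: 21/48 = 7/16
= 7/16

7/16


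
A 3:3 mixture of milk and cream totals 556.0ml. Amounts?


Total parts = 3 + 3 = 6
milk: 556.0 × 3/6 = 278.0ml
cream: 556.0 × 3/6 = 278.0ml
= 278.0ml and 278.0ml

278.0ml and 278.0ml


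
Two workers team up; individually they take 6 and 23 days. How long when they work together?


Rate of A = 1/6 per day
Rate of B = 1/23 per day
Combined rate = 1/6 + 1/23 = 29/138 ≈ 0.2101 per day
Days = 1 / combined rate = 138/29
≈ 4.76 days

4.76 days


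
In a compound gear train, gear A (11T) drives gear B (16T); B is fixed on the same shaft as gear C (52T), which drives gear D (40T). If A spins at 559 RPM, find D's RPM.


Stage 1: RPM_B = RPM_A × t_A/t_B = 559 × 11/16 = 6149/16 ≈ 384.31
B and C share a shaft → RPM_C = RPM_B
Stage 2: RPM_D = RPM_C × t_C/t_D = RPM_A × (t_A×t_C)/(t_B×t_D)
Overall ratio = (11×52)/(16×40) = 572/640
RPM_D = 559 × 572/640 = 319748/640
≈ 499.61 RPM

499.61 RPM


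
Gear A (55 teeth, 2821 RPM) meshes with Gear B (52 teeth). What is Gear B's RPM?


Gear ratio = 55:52 = 55:52
RPM_B = RPM_A × (teeth_A / teeth_B)
= 2821 × (55/52)
= 2983.8 RPM

2983.8 RPM


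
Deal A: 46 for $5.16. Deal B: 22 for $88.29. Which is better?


Deal A: $5.16/46 = $0.1122/unit
Deal B: $88.29/22 = $4.0132/unit
A is cheaper per unit
= Deal A

Deal A


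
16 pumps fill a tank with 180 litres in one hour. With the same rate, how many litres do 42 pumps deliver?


Direct proportion: y/x = constant
k = 180/16 = 11.2500
y₂ = k × 42 = 180 × 42 / 16 = 7560/16
= 472.50

472.50


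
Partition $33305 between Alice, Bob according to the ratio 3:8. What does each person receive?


Total parts = 3 + 8 = 11
Alice: 33305 × 3/11 = 9083.18
Bob: 33305 × 8/11 = 24221.82
= Alice: $9083.18, Bob: $24221.82

Alice: $9083.18, Bob: $24221.82


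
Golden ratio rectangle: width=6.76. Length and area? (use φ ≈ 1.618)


φ = (1 + √5) / 2 ≈ 1.618
Length = width × φ = 6.76 × 1.618 = 10.93768
≈ 10.94
Area = width × length = 6.76 × 10.93768 = 73.9387168 ≈ 73.94
= Length: 10.94, Area: 73.94

Length: 10.94, Area: 73.94


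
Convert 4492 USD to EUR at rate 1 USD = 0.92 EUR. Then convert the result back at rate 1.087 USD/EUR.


Amount × rate = 4492 × 0.92 = 4132.64 EUR
Round-trip: 4132.64 × 1.087 = 4492.18 USD
= 4132.64 EUR, then 4492.18 USD

4132.64 EUR, then 4492.18 USD


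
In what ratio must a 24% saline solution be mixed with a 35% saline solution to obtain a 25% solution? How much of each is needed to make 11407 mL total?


Let x parts of 24% mix with y parts of 35%.
24x + 35y = 25(x + y)
24x + 35y = 25x + 25y
x(24 - 25) = y(25 - 35)
x/y = (35 - 25)/(25 - 24) = 10/1
Simplify: 10:1
Total parts = 11; one part = 11407/11 = 1037.00 mL
24% solution: 10×1037.00 = 10370.00 mL
35% solution: 1×1037.00 = 1037.00 mL
= ratio 10:1; 10370.00 mL and 1037.00 mL

ratio 10:1; 10370.00 mL and 1037.00 mL
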